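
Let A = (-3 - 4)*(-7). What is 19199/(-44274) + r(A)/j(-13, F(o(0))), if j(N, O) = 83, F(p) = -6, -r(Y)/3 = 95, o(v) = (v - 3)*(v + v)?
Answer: -14211607/3674742 ≈ -3.8674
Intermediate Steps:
A = 49 (A = -7*(-7) = 49)
o(v) = 2*v*(-3 + v) (o(v) = (-3 + v)*(2*v) = 2*v*(-3 + v))
r(Y) = -285 (r(Y) = -3*95 = -285)
19199/(-44274) + r(A)/j(-13, F(o(0))) = 19199/(-44274) - 285/83 = 19199*(-1/44274) - 285*1/83 = -19199/44274 - 285/83 = -14211607/3674742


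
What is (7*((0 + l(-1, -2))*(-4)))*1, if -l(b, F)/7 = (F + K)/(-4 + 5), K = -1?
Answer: -588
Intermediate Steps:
l(b, F) = 7 - 7*F (l(b, F) = -7*(F - 1)/(-4 + 5) = -7*(-1 + F)/1 = -7*(-1 + F) = 7 - 7*F)
(7*((0 + l(-1, -2))*(-4)))*1 = (7*((0 + (7 - 7*(-2)))*(-4)))*1 = (7*((0 + (7 + 14))*(-4)))*1 = (7*((0 + 21)*(-4)))*1 = (7*(21*(-4)))*1 = (7*(-84))*1 = -588*1 = -588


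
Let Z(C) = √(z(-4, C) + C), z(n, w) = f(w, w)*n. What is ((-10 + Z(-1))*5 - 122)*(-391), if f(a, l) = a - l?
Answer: 67252 - 1955*I ≈ 67252.0 - 1955.0*I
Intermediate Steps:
z(n, w) = 0 (z(n, w) = (w - w)*n = 0*n = 0)
Z(C) = √C (Z(C) = √(0 + C) = √C)
((-10 + Z(-1))*5 - 122)*(-391) = ((-10 + √(-1))*5 - 122)*(-391) = ((-10 + I)*5 - 122)*(-391) = ((-50 + 5*I) - 122)*(-391) = (-172 + 5*I)*(-391) = 67252 - 1955*I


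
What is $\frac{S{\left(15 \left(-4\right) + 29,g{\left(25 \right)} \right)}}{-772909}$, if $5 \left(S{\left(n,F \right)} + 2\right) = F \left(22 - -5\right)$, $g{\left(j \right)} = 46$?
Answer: $- \frac{1232}{3864545} \approx -0.0003188$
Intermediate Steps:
$S{\left(n,F \right)} = -2 + \frac{27 F}{5}$ ($S{\left(n,F \right)} = -2 + \frac{F \left(22 - -5\right)}{5} = -2 + \frac{F \left(22 + 5\right)}{5} = -2 + \frac{F 27}{5} = -2 + \frac{27 F}{5}$)
$\frac{S{\left(15 \left(-4\right) + 29,g{\left(25 \right)} \right)}}{-772909} = \frac{-2 + \frac{27}{5} \cdot 46}{-772909} = \left(-2 + \frac{1242}{5}\right) \left(- \frac{1}{772909}\right) = \frac{1232}{5} \left(- \frac{1}{772909}\right) = - \frac{1232}{3864545}$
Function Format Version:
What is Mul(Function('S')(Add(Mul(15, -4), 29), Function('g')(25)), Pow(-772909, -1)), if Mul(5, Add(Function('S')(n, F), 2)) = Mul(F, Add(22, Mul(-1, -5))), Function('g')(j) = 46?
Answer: Rational(-1232, 3864545) ≈ -0.00031880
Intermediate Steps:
Function('S')(n, F) = Add(-2, Mul(Rational(27, 5), F)) (Function('S')(n, F) = Add(-2, Mul(Rational(1, 5), Mul(F, Add(22, Mul(-1, -5))))) = Add(-2, Mul(Rational(1, 5), Mul(F, Add(22, 5)))) = Add(-2, Mul(Rational(1, 5), Mul(F, 27))) = Add(-2, Mul(Rational(1, 5), Mul(27, F))) = Add(-2, Mul(Rational(27, 5), F)))
Mul(Function('S')(Add(Mul(15, -4), 29), Function('g')(25)), Pow(-772909, -1)) = Mul(Add(-2, Mul(Rational(27, 5), 46)), Pow(-772909, -1)) = Mul(Add(-2, Rational(1242, 5)), Rational(-1, 772909)) = Mul(Rational(1232, 5), Rational(-1, 772909)) = Rational(-1232, 3864545)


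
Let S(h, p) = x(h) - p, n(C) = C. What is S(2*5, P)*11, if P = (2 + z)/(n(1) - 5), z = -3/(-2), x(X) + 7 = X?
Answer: 341/8 ≈ 42.625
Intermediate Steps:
x(X) = -7 + X
z = 3/2 (z = -3*(-1/2) = 3/2 ≈ 1.5000)
P = -7/8 (P = (2 + 3/2)/(1 - 5) = (7/2)/(-4) = -1/4*7/2 = -7/8 ≈ -0.87500)
S(h, p) = -7 + h - p (S(h, p) = (-7 + h) - p = -7 + h - p)
S(2*5, P)*11 = (-7 + 2*5 - 1*(-7/8))*11 = (-7 + 10 + 7/8)*11 = (31/8)*11 = 341/8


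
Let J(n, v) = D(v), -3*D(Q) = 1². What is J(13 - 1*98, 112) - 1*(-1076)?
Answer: 3227/3 ≈ 1075.7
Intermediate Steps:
D(Q) = -⅓ (D(Q) = -⅓*1² = -⅓*1 = -⅓)
J(n, v) = -⅓
J(13 - 1*98, 112) - 1*(-1076) = -⅓ - 1*(-1076) = -⅓ + 1076 = 3227/3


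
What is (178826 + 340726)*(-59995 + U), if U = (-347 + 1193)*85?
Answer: 6190462080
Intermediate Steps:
U = 71910 (U = 846*85 = 71910)
(178826 + 340726)*(-59995 + U) = (178826 + 340726)*(-59995 + 71910) = 519552*11915 = 6190462080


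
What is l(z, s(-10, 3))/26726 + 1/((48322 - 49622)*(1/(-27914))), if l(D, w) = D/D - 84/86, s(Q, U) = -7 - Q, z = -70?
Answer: 4009909069/186747925 ≈ 21.472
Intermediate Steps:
l(D, w) = 1/43 (l(D, w) = 1 - 84*1/86 = 1 - 42/43 = 1/43)
l(z, s(-10, 3))/26726 + 1/((48322 - 49622)*(1/(-27914))) = (1/43)/26726 + 1/((48322 - 49622)*(1/(-27914))) = (1/43)*(1/26726) + 1/((-1300)*(-1/27914)) = 1/1149218 - 1/1300*(-27914) = 1/1149218 + 13957/650 = 4009909069/186747925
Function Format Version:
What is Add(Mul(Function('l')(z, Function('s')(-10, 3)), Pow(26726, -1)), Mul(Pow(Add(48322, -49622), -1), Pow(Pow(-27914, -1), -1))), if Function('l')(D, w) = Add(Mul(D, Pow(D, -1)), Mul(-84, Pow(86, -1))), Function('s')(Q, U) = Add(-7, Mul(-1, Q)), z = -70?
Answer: Rational(4009909069, 186747925) ≈ 21.472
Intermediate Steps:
Function('l')(D, w) = Rational(1, 43) (Function('l')(D, w) = Add(1, Mul(-84, Rational(1, 86))) = Add(1, Rational(-42, 43)) = Rational(1, 43))
Add(Mul(Function('l')(z, Function('s')(-10, 3)), Pow(26726, -1)), Mul(Pow(Add(48322, -49622), -1), Pow(Pow(-27914, -1), -1))) = Add(Mul(Rational(1, 43), Pow(26726, -1)), Mul(Pow(Add(48322, -49622), -1), Pow(Pow(-27914, -1), -1))) = Add(Mul(Rational(1, 43), Rational(1, 26726)), Mul(Pow(-1300, -1), Pow(Rational(-1, 27914), -1))) = Add(Rational(1, 1149218), Mul(Rational(-1, 1300), -27914)) = Add(Rational(1, 1149218), Rational(13957, 650)) = Rational(4009909069, 186747925)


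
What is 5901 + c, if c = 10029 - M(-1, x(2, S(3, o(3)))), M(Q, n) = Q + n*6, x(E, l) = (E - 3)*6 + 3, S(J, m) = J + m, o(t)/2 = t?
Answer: 15949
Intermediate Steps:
o(t) = 2*t
x(E, l) = -15 + 6*E (x(E, l) = (-3 + E)*6 + 3 = (-18 + 6*E) + 3 = -15 + 6*E)
M(Q, n) = Q + 6*n
c = 10048 (c = 10029 - (-1 + 6*(-15 + 6*2)) = 10029 - (-1 + 6*(-15 + 12)) = 10029 - (-1 + 6*(-3)) = 10029 - (-1 - 18) = 10029 - 1*(-19) = 10029 + 19 = 10048)
5901 + c = 5901 + 10048 = 15949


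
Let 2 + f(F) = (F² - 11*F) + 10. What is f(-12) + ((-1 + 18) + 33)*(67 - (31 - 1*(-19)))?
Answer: 1134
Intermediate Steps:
f(F) = 8 + F² - 11*F (f(F) = -2 + ((F² - 11*F) + 10) = -2 + (10 + F² - 11*F) = 8 + F² - 11*F)
f(-12) + ((-1 + 18) + 33)*(67 - (31 - 1*(-19))) = (8 + (-12)² - 11*(-12)) + ((-1 + 18) + 33)*(67 - (31 - 1*(-19))) = (8 + 144 + 132) + (17 + 33)*(67 - (31 + 19)) = 284 + 50*(67 - 1*50) = 284 + 50*(67 - 50) = 284 + 50*17 = 284 + 850 = 1134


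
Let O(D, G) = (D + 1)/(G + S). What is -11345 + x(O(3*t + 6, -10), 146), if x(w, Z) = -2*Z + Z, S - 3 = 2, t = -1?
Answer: -11491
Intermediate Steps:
S = 5 (S = 3 + 2 = 5)
O(D, G) = (1 + D)/(5 + G) (O(D, G) = (D + 1)/(G + 5) = (1 + D)/(5 + G))
x(w, Z) = -Z
-11345 + x(O(3*t + 6, -10), 146) = -11345 - 1*146 = -11345 - 146 = -11491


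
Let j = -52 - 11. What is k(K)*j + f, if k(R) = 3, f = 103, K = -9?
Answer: -86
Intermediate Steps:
j = -63
k(K)*j + f = 3*(-63) + 103 = -189 + 103 = -86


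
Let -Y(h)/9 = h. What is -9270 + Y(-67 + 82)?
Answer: -9405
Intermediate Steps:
Y(h) = -9*h
-9270 + Y(-67 + 82) = -9270 - 9*(-67 + 82) = -9270 - 9*15 = -9270 - 135 = -9405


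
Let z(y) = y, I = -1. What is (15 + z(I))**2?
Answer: 196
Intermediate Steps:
(15 + z(I))**2 = (15 - 1)**2 = 14**2 = 196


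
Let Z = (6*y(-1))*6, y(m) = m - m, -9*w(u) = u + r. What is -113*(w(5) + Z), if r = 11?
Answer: 1808/9 ≈ 200.89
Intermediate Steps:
w(u) = -11/9 - u/9 (w(u) = -(u + 11)/9 = -(11 + u)/9 = -11/9 - u/9)
y(m) = 0
Z = 0 (Z = (6*0)*6 = 0*6 = 0)
-113*(w(5) + Z) = -113*((-11/9 - 1/9*5) + 0) = -113*((-11/9 - 5/9) + 0) = -113*(-16/9 + 0) = -113*(-16)/9 = -1*(-1808/9) = 1808/9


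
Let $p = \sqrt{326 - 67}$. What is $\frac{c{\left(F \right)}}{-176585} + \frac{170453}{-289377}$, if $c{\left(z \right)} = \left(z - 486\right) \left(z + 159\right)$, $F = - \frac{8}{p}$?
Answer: $- \frac{54167373493}{357697462815} - \frac{2616 \sqrt{259}}{45735515} \approx -0.15235$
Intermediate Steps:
$p = \sqrt{259} \approx 16.093$
$F = - \frac{8 \sqrt{259}}{259}$ ($F = - \frac{8}{\sqrt{259}} = - 8 \frac{\sqrt{259}}{259} = - \frac{8 \sqrt{259}}{259} \approx -0.4971$)
$c{\left(z \right)} = \left(-486 + z\right) \left(159 + z\right)$
$\frac{c{\left(F \right)}}{-176585} + \frac{170453}{-289377} = \frac{-77274 + \left(- \frac{8 \sqrt{259}}{259}\right)^{2} - 327 \left(- \frac{8 \sqrt{259}}{259}\right)}{-176585} + \frac{170453}{-289377} = \left(-77274 + \frac{64}{259} + \frac{2616 \sqrt{259}}{259}\right) \left(- \frac{1}{176585}\right) + 170453 \left(- \frac{1}{289377}\right) = \left(- \frac{20013902}{259} + \frac{2616 \sqrt{259}}{259}\right) \left(- \frac{1}{176585}\right) - \frac{170453}{289377} = \left(\frac{20013902}{45735515} - \frac{2616 \sqrt{259}}{45735515}\right) - \frac{170453}{289377} = - \frac{54167373493}{357697462815} - \frac{2616 \sqrt{259}}{45735515}$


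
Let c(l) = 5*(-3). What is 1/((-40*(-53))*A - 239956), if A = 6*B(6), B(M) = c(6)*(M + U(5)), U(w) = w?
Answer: -1/2338756 ≈ -4.2758e-7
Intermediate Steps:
c(l) = -15
B(M) = -75 - 15*M (B(M) = -15*(M + 5) = -15*(5 + M) = -75 - 15*M)
A = -990 (A = 6*(-75 - 15*6) = 6*(-75 - 90) = 6*(-165) = -990)
1/((-40*(-53))*A - 239956) = 1/(-40*(-53)*(-990) - 239956) = 1/(2120*(-990) - 239956) = 1/(-2098800 - 239956) = 1/(-2338756) = -1/2338756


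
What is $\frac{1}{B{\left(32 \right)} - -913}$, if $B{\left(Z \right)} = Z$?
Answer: $\frac{1}{945} \approx 0.0010582$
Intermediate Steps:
$\frac{1}{B{\left(32 \right)} - -913} = \frac{1}{32 - -913} = \frac{1}{32 + 913} = \frac{1}{945}$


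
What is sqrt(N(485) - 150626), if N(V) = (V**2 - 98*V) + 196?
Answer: sqrt(37265) ≈ 193.04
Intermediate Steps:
N(V) = 196 + V**2 - 98*V
sqrt(N(485) - 150626) = sqrt((196 + 485**2 - 98*485) - 150626) = sqrt((196 + 235225 - 47530) - 150626) = sqrt(187891 - 150626) = sqrt(37265)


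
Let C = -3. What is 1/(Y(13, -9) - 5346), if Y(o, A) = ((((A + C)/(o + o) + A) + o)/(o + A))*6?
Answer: -13/69429 ≈ -0.00018724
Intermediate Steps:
Y(o, A) = 6*(A + o + (-3 + A)/(2*o))/(A + o) (Y(o, A) = ((((A - 3)/(o + o) + A) + o)/(o + A))*6 = ((((-3 + A)/((2*o)) + A) + o)/(A + o))*6 = ((((-3 + A)*(1/(2*o)) + A) + o)/(A + o))*6 = ((((-3 + A)/(2*o) + A) + o)/(A + o))*6 = (((A + (-3 + A)/(2*o)) + o)/(A + o))*6 = ((A + o + (-3 + A)/(2*o))/(A + o))*6 = 6*(A + o + (-3 + A)/(2*o))/(A + o))
1/(Y(13, -9) - 5346) = 1/(3*(-3 - 9 + 2*13**2 + 2*(-9)*13)/(13*(-9 + 13)) - 5346) = 1/(3*(1/13)*(-3 - 9 + 2*169 - 234)/4 - 5346) = 1/(3*(1/13)*(1/4)*(-3 - 9 + 338 - 234) - 5346) = 1/(3*(1/13)*(1/4)*92 - 5346) = 1/(69/13 - 5346) = 1/(-69429/13) = -13/69429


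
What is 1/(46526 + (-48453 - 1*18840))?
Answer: -1/20767 ≈ -4.8153e-5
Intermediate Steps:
1/(46526 + (-48453 - 1*18840)) = 1/(46526 + (-48453 - 18840)) = 1/(46526 - 67293) = 1/(-20767) = -1/20767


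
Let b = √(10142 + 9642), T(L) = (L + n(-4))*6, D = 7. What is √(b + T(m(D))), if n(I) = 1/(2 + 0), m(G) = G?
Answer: √(45 + 2*√4946) ≈ 13.626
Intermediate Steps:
n(I) = ½ (n(I) = 1/2 = ½)
T(L) = 3 + 6*L (T(L) = (L + ½)*6 = (½ + L)*6 = 3 + 6*L)
b = 2*√4946 (b = √19784 = 2*√4946 ≈ 140.66)
√(b + T(m(D))) = √(2*√4946 + (3 + 6*7)) = √(2*√4946 + (3 + 42)) = √(2*√4946 + 45) = √(45 + 2*√4946)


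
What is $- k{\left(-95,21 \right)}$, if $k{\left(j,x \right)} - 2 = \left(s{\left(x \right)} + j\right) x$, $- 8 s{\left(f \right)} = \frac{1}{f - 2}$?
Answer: $\frac{302957}{152} \approx 1993.1$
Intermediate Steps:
$s{\left(f \right)} = - \frac{1}{8 \left(-2 + f\right)}$ ($s{\left(f \right)} = - \frac{1}{8 \left(f - 2\right)} = - \frac{1}{8 \left(-2 + f\right)}$)
$k{\left(j,x \right)} = 2 + x \left(j - \frac{1}{-16 + 8 x}\right)$ ($k{\left(j,x \right)} = 2 + \left(- \frac{1}{-16 + 8 x} + j\right) x = 2 + \left(j - \frac{1}{-16 + 8 x}\right) x = 2 + x \left(j - \frac{1}{-16 + 8 x}\right)$)
$- k{\left(-95,21 \right)} = - \frac{\left(- \frac{1}{8}\right) 21 + \left(-2 + 21\right) \left(2 - 1995\right)}{-2 + 21} = - \frac{- \frac{21}{8} + 19 \left(2 - 1995\right)}{19} = - \frac{- \frac{21}{8} + 19 \left(-1993\right)}{19} = - \frac{- \frac{21}{8} - 37867}{19} = - \frac{-302957}{19 \cdot 8} = \left(-1\right) \left(- \frac{302957}{152}\right) = \frac{302957}{152}$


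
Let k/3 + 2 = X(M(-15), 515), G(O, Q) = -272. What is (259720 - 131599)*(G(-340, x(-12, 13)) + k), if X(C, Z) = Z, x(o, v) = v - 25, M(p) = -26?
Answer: 162329307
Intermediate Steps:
x(o, v) = -25 + v
k = 1539 (k = -6 + 3*515 = -6 + 1545 = 1539)
(259720 - 131599)*(G(-340, x(-12, 13)) + k) = (259720 - 131599)*(-272 + 1539) = 128121*1267 = 162329307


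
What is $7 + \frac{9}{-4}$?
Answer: $\frac{19}{4} \approx 4.75$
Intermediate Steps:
$7 + \frac{9}{-4} = 7 + 9 \left(- \frac{1}{4}\right) = 7 - \frac{9}{4} = \frac{19}{4}$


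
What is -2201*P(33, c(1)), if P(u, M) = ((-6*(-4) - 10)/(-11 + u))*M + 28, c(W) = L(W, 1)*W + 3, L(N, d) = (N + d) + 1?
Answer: -770350/11 ≈ -70032.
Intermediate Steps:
L(N, d) = 1 + N + d
c(W) = 3 + W*(2 + W) (c(W) = (1 + W + 1)*W + 3 = (2 + W)*W + 3 = W*(2 + W) + 3 = 3 + W*(2 + W))
P(u, M) = 28 + 14*M/(-11 + u) (P(u, M) = ((24 - 10)/(-11 + u))*M + 28 = (14/(-11 + u))*M + 28 = 14*M/(-11 + u) + 28 = 28 + 14*M/(-11 + u))
-2201*P(33, c(1)) = -30814*(-22 + (3 + 1*(2 + 1)) + 2*33)/(-11 + 33) = -30814*(-22 + (3 + 1*3) + 66)/22 = -30814*(-22 + (3 + 3) + 66)/22 = -30814*(-22 + 6 + 66)/22 = -30814*50/22 = -2201*350/11 = -770350/11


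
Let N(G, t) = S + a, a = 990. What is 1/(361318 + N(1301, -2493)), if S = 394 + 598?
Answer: 1/363300 ≈ 2.7525e-6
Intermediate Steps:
S = 992
N(G, t) = 1982 (N(G, t) = 992 + 990 = 1982)
1/(361318 + N(1301, -2493)) = 1/(361318 + 1982) = 1/363300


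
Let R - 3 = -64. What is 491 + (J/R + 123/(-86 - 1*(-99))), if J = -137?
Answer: 398647/793 ≈ 502.71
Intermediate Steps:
R = -61 (R = 3 - 64 = -61)
491 + (J/R + 123/(-86 - 1*(-99))) = 491 + (-137/(-61) + 123/(-86 - 1*(-99))) = 491 + (-137*(-1/61) + 123/(-86 + 99)) = 491 + (137/61 + 123/13) = 491 + 9284/793 = 398647/793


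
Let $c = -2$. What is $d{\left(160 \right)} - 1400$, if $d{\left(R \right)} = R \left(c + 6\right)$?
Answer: $-760$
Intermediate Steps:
$d{\left(R \right)} = 4 R$ ($d{\left(R \right)} = R \left(-2 + 6\right) = R 4 = 4 R$)
$d{\left(160 \right)} - 1400 = 4 \cdot 160 - 1400 = 640 - 1400 = -760$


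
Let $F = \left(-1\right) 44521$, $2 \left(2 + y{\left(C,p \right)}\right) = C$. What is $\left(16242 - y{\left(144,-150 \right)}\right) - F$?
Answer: $60693$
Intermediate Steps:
$y{\left(C,p \right)} = -2 + \frac{C}{2}$
$F = -44521$
$\left(16242 - y{\left(144,-150 \right)}\right) - F = \left(16242 - \left(-2 + \frac{1}{2} \cdot 144\right)\right) - -44521 = \left(16242 - \left(-2 + 72\right)\right) + 44521 = \left(16242 - 70\right) + 44521 = 16172 + 44521 = 60693$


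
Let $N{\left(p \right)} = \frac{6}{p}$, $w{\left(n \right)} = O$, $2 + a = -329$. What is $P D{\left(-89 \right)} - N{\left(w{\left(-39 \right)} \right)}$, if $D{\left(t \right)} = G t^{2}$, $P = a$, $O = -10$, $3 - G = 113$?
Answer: $\frac{1442018053}{5} \approx 2.884 \cdot 10^{8}$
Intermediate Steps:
$G = -110$ ($G = 3 - 113 = -110$)
$a = -331$ ($a = -2 - 329 = -331$)
$P = -331$
$w{\left(n \right)} = -10$
$D{\left(t \right)} = - 110 t^{2}$
$P D{\left(-89 \right)} - N{\left(w{\left(-39 \right)} \right)} = - 331 \left(- 110 \left(-89\right)^{2}\right) - \frac{6}{-10} = - 331 \left(\left(-110\right) 7921\right) - 6 \left(- \frac{1}{10}\right) = \left(-331\right) \left(-871310\right) - - \frac{3}{5} = 288403610 + \frac{3}{5} = \frac{1442018053}{5}$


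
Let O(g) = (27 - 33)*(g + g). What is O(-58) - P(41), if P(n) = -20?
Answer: 716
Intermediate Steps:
O(g) = -12*g
O(-58) - P(41) = -12*(-58) - 1*(-20) = 696 + 20 = 716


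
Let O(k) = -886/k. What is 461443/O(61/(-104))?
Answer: 28148023/92144 ≈ 305.48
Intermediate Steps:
461443/O(61/(-104)) = 461443/((-886/(61/(-104)))) = 461443/((-886/(61*(-1/104)))) = 461443/((-886/(-61/104))) = 461443/((-886*(-104/61))) = 461443/(92144/61) = 461443*(61/92144) = 28148023/92144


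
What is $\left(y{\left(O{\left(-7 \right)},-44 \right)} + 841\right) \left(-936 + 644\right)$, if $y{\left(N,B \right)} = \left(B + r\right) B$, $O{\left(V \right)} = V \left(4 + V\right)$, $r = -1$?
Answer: $-823732$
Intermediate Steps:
$y{\left(N,B \right)} = B \left(-1 + B\right)$ ($y{\left(N,B \right)} = \left(B - 1\right) B = \left(-1 + B\right) B = B \left(-1 + B\right)$)
$\left(y{\left(O{\left(-7 \right)},-44 \right)} + 841\right) \left(-936 + 644\right) = \left(- 44 \left(-1 - 44\right) + 841\right) \left(-936 + 644\right) = \left(\left(-44\right) \left(-45\right) + 841\right) \left(-292\right) = \left(1980 + 841\right) \left(-292\right) = 2821 \left(-292\right) = -823732$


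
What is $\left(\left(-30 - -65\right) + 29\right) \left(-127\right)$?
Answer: $-8128$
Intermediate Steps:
$\left(\left(-30 - -65\right) + 29\right) \left(-127\right) = \left(\left(-30 + 65\right) + 29\right) \left(-127\right) = \left(35 + 29\right) \left(-127\right) = 64 \left(-127\right) = -8128$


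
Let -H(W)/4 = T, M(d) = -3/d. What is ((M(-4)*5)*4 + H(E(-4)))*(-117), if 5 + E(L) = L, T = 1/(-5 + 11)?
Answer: -1677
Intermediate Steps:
T = 1/6 ≈ 0.16667
E(L) = -5 + L
H(W) = -2/3 (H(W) = -4*1/6 = -2/3)
((M(-4)*5)*4 + H(E(-4)))*(-117) = ((-3/(-4)*5)*4 - 2/3)*(-117) = ((-3*(-1/4)*5)*4 - 2/3)*(-117) = (((3/4)*5)*4 - 2/3)*(-117) = ((15/4)*4 - 2/3)*(-117) = (15 - 2/3)*(-117) = (43/3)*(-117) = -1677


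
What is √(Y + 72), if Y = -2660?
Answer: 2*I*√647 ≈ 50.872*I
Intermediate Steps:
√(Y + 72) = √(-2660 + 72) = √(-2588) = 2*I*√647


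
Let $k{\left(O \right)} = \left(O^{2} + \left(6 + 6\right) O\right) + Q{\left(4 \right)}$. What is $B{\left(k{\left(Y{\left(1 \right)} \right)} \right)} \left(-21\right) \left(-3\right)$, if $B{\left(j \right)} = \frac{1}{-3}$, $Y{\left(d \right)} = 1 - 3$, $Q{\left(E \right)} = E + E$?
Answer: $-21$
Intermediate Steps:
$Q{\left(E \right)} = 2 E$
$Y{\left(d \right)} = -2$ ($Y{\left(d \right)} = 1 - 3 = -2$)
$k{\left(O \right)} = 8 + O^{2} + 12 O$ ($k{\left(O \right)} = \left(O^{2} + \left(6 + 6\right) O\right) + 2 \cdot 4 = \left(O^{2} + 12 O\right) + 8 = 8 + O^{2} + 12 O$)
$B{\left(j \right)} = - \frac{1}{3}$
$B{\left(k{\left(Y{\left(1 \right)} \right)} \right)} \left(-21\right) \left(-3\right) = \left(- \frac{1}{3}\right) \left(-21\right) \left(-3\right) = 7 \left(-3\right) = -21$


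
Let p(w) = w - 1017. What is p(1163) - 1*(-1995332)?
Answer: 1995478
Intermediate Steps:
p(w) = -1017 + w
p(1163) - 1*(-1995332) = (-1017 + 1163) - 1*(-1995332) = 146 + 1995332 = 1995478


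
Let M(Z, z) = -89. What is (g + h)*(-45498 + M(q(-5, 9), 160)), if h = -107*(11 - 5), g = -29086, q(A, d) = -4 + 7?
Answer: 1355210336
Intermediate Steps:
q(A, d) = 3
h = -642 (h = -107*6 = -642)
(g + h)*(-45498 + M(q(-5, 9), 160)) = (-29086 - 642)*(-45498 - 89) = -29728*(-45587) = 1355210336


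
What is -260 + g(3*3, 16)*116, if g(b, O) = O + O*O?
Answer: 31292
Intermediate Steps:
g(b, O) = O + O²
-260 + g(3*3, 16)*116 = -260 + (16*(1 + 16))*116 = -260 + (16*17)*116 = -260 + 272*116 = -260 + 31552 = 31292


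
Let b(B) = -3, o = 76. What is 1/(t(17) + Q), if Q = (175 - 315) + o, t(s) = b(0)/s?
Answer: -17/1091 ≈ -0.015582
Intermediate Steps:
t(s) = -3/s
Q = -64 (Q = (175 - 315) + 76 = -140 + 76 = -64)
1/(t(17) + Q) = 1/(-3/17 - 64) = 1/(-1091/17) = -17/1091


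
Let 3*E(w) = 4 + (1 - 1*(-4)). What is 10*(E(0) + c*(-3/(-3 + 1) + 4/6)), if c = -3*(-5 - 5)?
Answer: 680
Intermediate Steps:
c = 30 (c = -3*(-10) = 30)
E(w) = 3 (E(w) = (4 + (1 - 1*(-4)))/3 = (4 + (1 + 4))/3 = (4 + 5)/3 = (⅓)*9 = 3)
10*(E(0) + c*(-3/(-3 + 1) + 4/6)) = 10*(3 + 30*(-3/(-3 + 1) + 4/6)) = 10*(3 + 30*(-3/(-2) + 4*(⅙))) = 10*(3 + 30*(-3*(-½) + ⅔)) = 10*(3 + 30*(3/2 + ⅔)) = 10*(3 + 30*(13/6)) = 10*(3 + 65) = 10*68 = 680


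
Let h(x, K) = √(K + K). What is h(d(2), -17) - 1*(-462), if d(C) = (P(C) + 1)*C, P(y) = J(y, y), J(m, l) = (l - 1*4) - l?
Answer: 462 + I*√34 ≈ 462.0 + 5.831*I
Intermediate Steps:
J(m, l) = -4 (J(m, l) = (l - 4) - l = (-4 + l) - l = -4)
P(y) = -4
d(C) = -3*C (d(C) = (-4 + 1)*C = -3*C)
h(x, K) = √2*√K (h(x, K) = √(2*K) = √2*√K)
h(d(2), -17) - 1*(-462) = √2*√(-17) - 1*(-462) = √2*(I*√17) + 462 = I*√34 + 462 = 462 + I*√34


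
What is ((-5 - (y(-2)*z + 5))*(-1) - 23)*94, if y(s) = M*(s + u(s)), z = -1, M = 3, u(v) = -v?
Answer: -1222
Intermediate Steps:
y(s) = 0 (y(s) = 3*(s - s) = 3*0 = 0)
((-5 - (y(-2)*z + 5))*(-1) - 23)*94 = ((-5 - (0*(-1) + 5))*(-1) - 23)*94 = ((-5 - (0 + 5))*(-1) - 23)*94 = ((-5 - 1*5)*(-1) - 23)*94 = ((-5 - 5)*(-1) - 23)*94 = (-10*(-1) - 23)*94 = (10 - 23)*94 = -13*94 = -1222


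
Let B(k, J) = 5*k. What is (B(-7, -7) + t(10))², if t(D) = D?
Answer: 625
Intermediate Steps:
(B(-7, -7) + t(10))² = (5*(-7) + 10)² = (-35 + 10)² = (-25)² = 625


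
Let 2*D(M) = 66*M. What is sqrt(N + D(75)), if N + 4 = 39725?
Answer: 2*sqrt(10549) ≈ 205.42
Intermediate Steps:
N = 39721 (N = -4 + 39725 = 39721)
D(M) = 33*M (D(M) = (66*M)/2 = 33*M)
sqrt(N + D(75)) = sqrt(39721 + 33*75) = sqrt(39721 + 2475) = sqrt(42196) = 2*sqrt(10549)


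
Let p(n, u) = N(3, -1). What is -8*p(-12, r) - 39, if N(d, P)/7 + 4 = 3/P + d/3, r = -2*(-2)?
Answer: 297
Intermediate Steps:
r = 4
N(d, P) = -28 + 21/P + 7*d/3 (N(d, P) = -28 + 7*(3/P + d/3) = -28 + (21/P + 7*d/3) = -28 + 21/P + 7*d/3)
p(n, u) = -42 (p(n, u) = -28 + 21/(-1) + (7/3)*3 = -28 + 21*(-1) + 7 = -28 - 21 + 7 = -42)
-8*p(-12, r) - 39 = -8*(-42) - 39 = 336 - 39 = 297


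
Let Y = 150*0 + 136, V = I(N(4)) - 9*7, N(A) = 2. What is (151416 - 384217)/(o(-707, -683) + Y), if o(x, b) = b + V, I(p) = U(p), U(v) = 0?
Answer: 232801/610 ≈ 381.64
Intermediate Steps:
I(p) = 0
V = -63 (V = 0 - 9*7 = 0 - 63 = -63)
o(x, b) = -63 + b (o(x, b) = b - 63 = -63 + b)
Y = 136 (Y = 0 + 136 = 136)
(151416 - 384217)/(o(-707, -683) + Y) = (151416 - 384217)/((-63 - 683) + 136) = -232801/(-746 + 136) = -232801/(-610) = -232801*(-1/610) = 232801/610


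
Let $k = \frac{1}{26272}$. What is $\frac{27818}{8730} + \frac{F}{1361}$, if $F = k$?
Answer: $\frac{497332878893}{156075778080} \approx 3.1865$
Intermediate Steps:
$k = \frac{1}{26272} \approx 3.8063 \cdot 10^{-5}$
$F = \frac{1}{26272} \approx 3.8063 \cdot 10^{-5}$
$\frac{27818}{8730} + \frac{F}{1361} = \frac{27818}{8730} + \frac{1}{26272 \cdot 1361} = 27818 \cdot \frac{1}{8730} + \frac{1}{26272} \cdot \frac{1}{1361} = \frac{13909}{4365} + \frac{1}{35756192} = \frac{497332878893}{156075778080}$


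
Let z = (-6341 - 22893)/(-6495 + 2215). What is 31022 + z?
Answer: 66401697/2140 ≈ 31029.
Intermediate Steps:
z = 14617/2140 (z = -29234/(-4280) = -29234*(-1/4280) = 14617/2140 ≈ 6.8304)
31022 + z = 31022 + 14617/2140 = 66401697/2140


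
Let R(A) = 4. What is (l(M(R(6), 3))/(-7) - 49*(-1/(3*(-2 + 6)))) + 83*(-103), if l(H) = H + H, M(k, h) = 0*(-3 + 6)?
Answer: -102539/12 ≈ -8544.9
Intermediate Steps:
M(k, h) = 0 (M(k, h) = 0*3 = 0)
l(H) = 2*H
(l(M(R(6), 3))/(-7) - 49*(-1/(3*(-2 + 6)))) + 83*(-103) = ((2*0)/(-7) - 49*(-1/(3*(-2 + 6)))) + 83*(-103) = (0*(-1/7) - 49/((1*4)*(-3))) - 8549 = (0 - 49/(4*(-3))) - 8549 = (0 - 49/(-12)) - 8549 = (0 - 49*(-1/12)) - 8549 = (0 + 49/12) - 8549 = 49/12 - 8549 = -102539/12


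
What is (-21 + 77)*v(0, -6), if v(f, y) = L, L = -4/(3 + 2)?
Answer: -224/5 ≈ -44.800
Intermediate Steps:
L = -⅘ (L = -4/5 = -4*⅕ = -⅘ ≈ -0.80000)
v(f, y) = -⅘
(-21 + 77)*v(0, -6) = (-21 + 77)*(-⅘) = 56*(-⅘) = -224/5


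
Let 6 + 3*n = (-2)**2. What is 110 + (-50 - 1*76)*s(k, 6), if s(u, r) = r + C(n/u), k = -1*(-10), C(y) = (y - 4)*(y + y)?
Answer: -17858/25 ≈ -714.32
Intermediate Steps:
n = -2/3 (n = -2 + (1/3)*(-2)**2 = -2 + (1/3)*4 = -2 + 4/3 = -2/3 ≈ -0.66667)
C(y) = 2*y*(-4 + y) (C(y) = (-4 + y)*(2*y) = 2*y*(-4 + y))
k = 10
s(u, r) = r - 4*(-4 - 2/(3*u))/(3*u) (s(u, r) = r + 2*(-2/(3*u))*(-4 - 2/(3*u)) = r - 4*(-4 - 2/(3*u))/(3*u))
110 + (-50 - 1*76)*s(k, 6) = 110 + (-50 - 1*76)*(6 + (8/9)/10**2 + (16/3)/10) = 110 + (-50 - 76)*(6 + (8/9)*(1/100) + (16/3)*(1/10)) = 110 - 126*(6 + 2/225 + 8/15) = 110 - 126*1472/225 = 110 - 20608/25 = -17858/25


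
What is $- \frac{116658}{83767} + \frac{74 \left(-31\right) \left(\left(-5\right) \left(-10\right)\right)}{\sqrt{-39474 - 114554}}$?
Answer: $- \frac{116658}{83767} + \frac{57350 i \sqrt{38507}}{38507} \approx -1.3926 + 292.26 i$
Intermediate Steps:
$- \frac{116658}{83767} + \frac{74 \left(-31\right) \left(\left(-5\right) \left(-10\right)\right)}{\sqrt{-39474 - 114554}} = \left(-116658\right) \frac{1}{83767} + \frac{\left(-2294\right) 50}{\sqrt{-154028}} = - \frac{116658}{83767} - \frac{114700}{2 i \sqrt{38507}} = - \frac{116658}{83767} - 114700 \left(- \frac{i \sqrt{38507}}{77014}\right) = - \frac{116658}{83767} + \frac{57350 i \sqrt{38507}}{38507}$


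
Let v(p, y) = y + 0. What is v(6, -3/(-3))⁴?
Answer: 1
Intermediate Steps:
v(p, y) = y
v(6, -3/(-3))⁴ = (-3/(-3))⁴ = (-3*(-⅓))⁴ = 1⁴ = 1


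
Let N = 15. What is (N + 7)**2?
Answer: 484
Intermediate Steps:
(N + 7)**2 = (15 + 7)**2 = 22**2 = 484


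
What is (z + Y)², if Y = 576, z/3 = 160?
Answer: 1115136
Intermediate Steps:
z = 480 (z = 3*160 = 480)
(z + Y)² = (480 + 576)² = 1056² = 1115136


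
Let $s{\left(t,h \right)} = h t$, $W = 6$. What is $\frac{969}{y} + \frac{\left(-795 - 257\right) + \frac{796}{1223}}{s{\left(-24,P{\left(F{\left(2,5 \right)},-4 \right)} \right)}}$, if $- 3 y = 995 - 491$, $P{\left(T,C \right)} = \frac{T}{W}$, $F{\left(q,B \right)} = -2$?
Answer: $- \frac{9395629}{68488} \approx -137.19$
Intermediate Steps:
$P{\left(T,C \right)} = \frac{T}{6}$
$y = -168$ ($y = - \frac{995 - 491}{3} = \left(- \frac{1}{3}\right) 504 = -168$)
$\frac{969}{y} + \frac{\left(-795 - 257\right) + \frac{796}{1223}}{s{\left(-24,P{\left(F{\left(2,5 \right)},-4 \right)} \right)}} = \frac{969}{-168} + \frac{\left(-795 - 257\right) + \frac{796}{1223}}{\frac{1}{6} \left(-2\right) \left(-24\right)} = 969 \left(- \frac{1}{168}\right) + \frac{-1052 + 796 \cdot \frac{1}{1223}}{\left(- \frac{1}{3}\right) \left(-24\right)} = - \frac{323}{56} + \frac{-1052 + \frac{796}{1223}}{8} = - \frac{323}{56} - \frac{160725}{1223} = - \frac{9395629}{68488}$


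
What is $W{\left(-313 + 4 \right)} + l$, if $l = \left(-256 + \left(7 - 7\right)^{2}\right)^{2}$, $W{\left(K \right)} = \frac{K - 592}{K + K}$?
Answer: $\frac{40502149}{618} \approx 65538.0$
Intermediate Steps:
$W{\left(K \right)} = \frac{-592 + K}{2 K}$
$l = 65536$ ($l = \left(-256 + 0^{2}\right)^{2} = \left(-256 + 0\right)^{2} = \left(-256\right)^{2} = 65536$)
$W{\left(-313 + 4 \right)} + l = \frac{-592 + \left(-313 + 4\right)}{2 \left(-313 + 4\right)} + 65536 = \frac{-592 - 309}{2 \left(-309\right)} + 65536 = \frac{1}{2} \left(- \frac{1}{309}\right) \left(-901\right) + 65536 = \frac{901}{618} + 65536 = \frac{40502149}{618}$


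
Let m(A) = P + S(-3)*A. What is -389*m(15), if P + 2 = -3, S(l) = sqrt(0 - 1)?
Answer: 1945 - 5835*I ≈ 1945.0 - 5835.0*I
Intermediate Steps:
S(l) = I (S(l) = sqrt(-1) = I)
P = -5 (P = -2 - 3 = -5)
m(A) = -5 + I*A
-389*m(15) = -389*(-5 + I*15) = -389*(-5 + 15*I) = 1945 - 5835*I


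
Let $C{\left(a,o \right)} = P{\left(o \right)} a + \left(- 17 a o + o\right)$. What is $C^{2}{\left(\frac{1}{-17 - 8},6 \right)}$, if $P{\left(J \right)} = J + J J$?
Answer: $\frac{1764}{25} \approx 70.56$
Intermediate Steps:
$P{\left(J \right)} = J + J^{2}$
$C{\left(a,o \right)} = o - 17 a o + a o \left(1 + o\right)$ ($C{\left(a,o \right)} = o \left(1 + o\right) a + \left(- 17 a o + o\right) = a o \left(1 + o\right) - \left(- o + 17 a o\right) = o - 17 a o + a o \left(1 + o\right)$)
$C^{2}{\left(\frac{1}{-17 - 8},6 \right)} = \left(6 \left(1 - \frac{16}{-17 - 8} + \frac{1}{-17 - 8} \cdot 6\right)\right)^{2} = \left(6 \left(1 - \frac{16}{-25} + \frac{1}{-25} \cdot 6\right)\right)^{2} = \left(6 \left(1 - - \frac{16}{25} - \frac{6}{25}\right)\right)^{2} = \left(6 \left(1 + \frac{16}{25} - \frac{6}{25}\right)\right)^{2} = \left(6 \cdot \frac{7}{5}\right)^{2} = \left(\frac{42}{5}\right)^{2} = \frac{1764}{25}$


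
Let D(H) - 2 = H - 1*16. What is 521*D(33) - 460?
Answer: 9439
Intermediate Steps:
D(H) = -14 + H (D(H) = 2 + (H - 1*16) = 2 + (H - 16) = 2 + (-16 + H) = -14 + H)
521*D(33) - 460 = 521*(-14 + 33) - 460 = 521*19 - 460 = 9899 - 460 = 9439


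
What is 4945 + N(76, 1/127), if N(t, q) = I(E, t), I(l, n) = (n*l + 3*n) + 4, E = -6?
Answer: 4721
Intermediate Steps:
I(l, n) = 4 + 3*n + l*n (I(l, n) = (l*n + 3*n) + 4 = (3*n + l*n) + 4 = 4 + 3*n + l*n)
N(t, q) = 4 - 3*t (N(t, q) = 4 + 3*t - 6*t = 4 - 3*t)
4945 + N(76, 1/127) = 4945 + (4 - 3*76) = 4945 + (4 - 228) = 4945 - 224 = 4721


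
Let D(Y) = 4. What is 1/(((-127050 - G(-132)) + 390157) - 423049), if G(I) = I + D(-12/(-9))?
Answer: -1/159814 ≈ -6.2573e-6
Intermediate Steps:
G(I) = 4 + I (G(I) = I + 4 = 4 + I)
1/(((-127050 - G(-132)) + 390157) - 423049) = 1/(((-127050 - (4 - 132)) + 390157) - 423049) = 1/(((-127050 - 1*(-128)) + 390157) - 423049) = 1/(((-127050 + 128) + 390157) - 423049) = 1/((-126922 + 390157) - 423049) = 1/(263235 - 423049) = 1/(-159814) = -1/159814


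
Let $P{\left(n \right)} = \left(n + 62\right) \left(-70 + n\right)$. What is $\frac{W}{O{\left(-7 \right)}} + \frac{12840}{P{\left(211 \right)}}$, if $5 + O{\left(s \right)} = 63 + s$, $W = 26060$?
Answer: $\frac{111531380}{218127} \approx 511.31$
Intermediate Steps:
$O{\left(s \right)} = 58 + s$ ($O{\left(s \right)} = -5 + \left(63 + s\right) = 58 + s$)
$P{\left(n \right)} = \left(-70 + n\right) \left(62 + n\right)$ ($P{\left(n \right)} = \left(62 + n\right) \left(-70 + n\right) = \left(-70 + n\right) \left(62 + n\right)$)
$\frac{W}{O{\left(-7 \right)}} + \frac{12840}{P{\left(211 \right)}} = \frac{26060}{58 - 7} + \frac{12840}{-4340 + 211^{2} - 1688} = \frac{26060}{51} + \frac{12840}{-4340 + 44521 - 1688} = 26060 \cdot \frac{1}{51} + \frac{12840}{38493} = \frac{26060}{51} + 12840 \cdot \frac{1}{38493} = \frac{26060}{51} + \frac{4280}{12831} = \frac{111531380}{218127}$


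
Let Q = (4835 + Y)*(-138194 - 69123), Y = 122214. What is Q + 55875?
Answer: -26339361658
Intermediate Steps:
Q = -26339417533 (Q = (4835 + 122214)*(-138194 - 69123) = 127049*(-207317) = -26339417533)
Q + 55875 = -26339417533 + 55875 = -26339361658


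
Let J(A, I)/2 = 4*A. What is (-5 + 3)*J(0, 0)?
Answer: 0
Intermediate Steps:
J(A, I) = 8*A (J(A, I) = 2*(4*A) = 8*A)
(-5 + 3)*J(0, 0) = (-5 + 3)*(8*0) = -2*0 = 0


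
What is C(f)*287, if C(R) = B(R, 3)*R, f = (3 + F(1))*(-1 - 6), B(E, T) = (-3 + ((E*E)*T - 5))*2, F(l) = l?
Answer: -37672768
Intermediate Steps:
B(E, T) = -16 + 2*T*E**2 (B(E, T) = (-3 + (E**2*T - 5))*2 = (-3 + (T*E**2 - 5))*2 = (-3 + (-5 + T*E**2))*2 = (-8 + T*E**2)*2 = -16 + 2*T*E**2)
f = -28 (f = (3 + 1)*(-1 - 6) = 4*(-7) = -28)
C(R) = R*(-16 + 6*R**2) (C(R) = (-16 + 2*3*R**2)*R = (-16 + 6*R**2)*R = R*(-16 + 6*R**2))
C(f)*287 = (-16*(-28) + 6*(-28)**3)*287 = (448 + 6*(-21952))*287 = (448 - 131712)*287 = -131264*287 = -37672768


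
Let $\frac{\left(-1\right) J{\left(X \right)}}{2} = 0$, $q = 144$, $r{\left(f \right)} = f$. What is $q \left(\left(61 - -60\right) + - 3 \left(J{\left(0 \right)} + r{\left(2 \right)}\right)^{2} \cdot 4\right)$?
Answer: $10512$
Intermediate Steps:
$J{\left(X \right)} = 0$ ($J{\left(X \right)} = \left(-2\right) 0 = 0$)
$q \left(\left(61 - -60\right) + - 3 \left(J{\left(0 \right)} + r{\left(2 \right)}\right)^{2} \cdot 4\right) = 144 \left(\left(61 - -60\right) + - 3 \left(0 + 2\right)^{2} \cdot 4\right) = 144 \left(\left(61 + 60\right) + - 3 \cdot 2^{2} \cdot 4\right) = 144 \left(121 + \left(-3\right) 4 \cdot 4\right) = 144 \left(121 - 48\right) = 144 \cdot 73 = 10512$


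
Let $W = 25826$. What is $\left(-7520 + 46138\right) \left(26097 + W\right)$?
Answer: $2005162414$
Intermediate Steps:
$\left(-7520 + 46138\right) \left(26097 + W\right) = \left(-7520 + 46138\right) \left(26097 + 25826\right) = 38618 \cdot 51923 = 2005162414$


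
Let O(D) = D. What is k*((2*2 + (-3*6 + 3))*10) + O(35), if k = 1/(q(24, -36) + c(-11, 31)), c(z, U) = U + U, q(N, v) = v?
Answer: 400/13 ≈ 30.769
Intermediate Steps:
c(z, U) = 2*U
k = 1/26 (k = 1/(-36 + 2*31) = 1/(-36 + 62) = 1/26 ≈ 0.038462)
k*((2*2 + (-3*6 + 3))*10) + O(35) = ((2*2 + (-3*6 + 3))*10)/26 + 35 = ((4 + (-18 + 3))*10)/26 + 35 = ((4 - 15)*10)/26 + 35 = (-11*10)/26 + 35 = (1/26)*(-110) + 35 = -55/13 + 35 = 400/13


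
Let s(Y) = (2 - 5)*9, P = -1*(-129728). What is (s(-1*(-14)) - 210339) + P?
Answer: -80638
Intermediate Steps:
P = 129728
s(Y) = -27 (s(Y) = -3*9 = -27)
(s(-1*(-14)) - 210339) + P = (-27 - 210339) + 129728 = -210366 + 129728 = -80638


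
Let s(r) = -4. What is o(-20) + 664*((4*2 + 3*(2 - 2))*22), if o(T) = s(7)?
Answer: 116860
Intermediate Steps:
o(T) = -4
o(-20) + 664*((4*2 + 3*(2 - 2))*22) = -4 + 664*((4*2 + 3*(2 - 2))*22) = -4 + 664*((8 + 3*0)*22) = -4 + 664*((8 + 0)*22) = -4 + 664*(8*22) = -4 + 664*176 = -4 + 116864 = 116860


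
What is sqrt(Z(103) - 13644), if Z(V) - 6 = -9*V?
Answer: I*sqrt(14565) ≈ 120.69*I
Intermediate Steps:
Z(V) = 6 - 9*V
sqrt(Z(103) - 13644) = sqrt((6 - 9*103) - 13644) = sqrt((6 - 927) - 13644) = sqrt(-921 - 13644) = sqrt(-14565) = I*sqrt(14565)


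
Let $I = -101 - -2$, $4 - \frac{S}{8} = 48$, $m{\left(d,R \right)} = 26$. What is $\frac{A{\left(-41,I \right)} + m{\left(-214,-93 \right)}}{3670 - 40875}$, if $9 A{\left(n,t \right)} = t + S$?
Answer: $\frac{31}{47835} \approx 0.00064806$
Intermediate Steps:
$S = -352$ ($S = 32 - 384 = -352$)
$I = -99$ ($I = -101 + 2 = -99$)
$A{\left(n,t \right)} = - \frac{352}{9} + \frac{t}{9}$ ($A{\left(n,t \right)} = \frac{t - 352}{9} = \frac{-352 + t}{9} = - \frac{352}{9} + \frac{t}{9}$)
$\frac{A{\left(-41,I \right)} + m{\left(-214,-93 \right)}}{3670 - 40875} = \frac{\left(- \frac{352}{9} + \frac{1}{9} \left(-99\right)\right) + 26}{3670 - 40875} = \frac{\left(- \frac{352}{9} - 11\right) + 26}{-37205} = \left(- \frac{451}{9} + 26\right) \left(- \frac{1}{37205}\right) = \left(- \frac{217}{9}\right) \left(- \frac{1}{37205}\right) = \frac{31}{47835}$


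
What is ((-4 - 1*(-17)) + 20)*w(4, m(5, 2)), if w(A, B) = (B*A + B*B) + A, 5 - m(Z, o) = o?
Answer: 825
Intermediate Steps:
m(Z, o) = 5 - o
w(A, B) = A + B² + A*B (w(A, B) = (A*B + B²) + A = (B² + A*B) + A = A + B² + A*B)
((-4 - 1*(-17)) + 20)*w(4, m(5, 2)) = ((-4 - 1*(-17)) + 20)*(4 + (5 - 1*2)² + 4*(5 - 1*2)) = ((-4 + 17) + 20)*(4 + (5 - 2)² + 4*(5 - 2)) = (13 + 20)*(4 + 3² + 4*3) = 33*(4 + 9 + 12) = 33*25 = 825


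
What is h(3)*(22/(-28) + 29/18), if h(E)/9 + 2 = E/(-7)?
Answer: -884/49 ≈ -18.041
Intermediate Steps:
h(E) = -18 - 9*E/7 (h(E) = -18 + 9*(E/(-7)) = -18 + 9*(E*(-⅐)) = -18 + 9*(-E/7) = -18 - 9*E/7)
h(3)*(22/(-28) + 29/18) = (-18 - 9/7*3)*(22/(-28) + 29/18) = (-18 - 27/7)*(22*(-1/28) + 29*(1/18)) = -153*(-11/14 + 29/18)/7 = -153/7*52/63 = -884/49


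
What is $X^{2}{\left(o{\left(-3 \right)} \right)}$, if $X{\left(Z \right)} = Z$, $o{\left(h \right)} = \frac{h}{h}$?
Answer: $1$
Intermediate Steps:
$o{\left(h \right)} = 1$
$X^{2}{\left(o{\left(-3 \right)} \right)} = 1^{2} = 1$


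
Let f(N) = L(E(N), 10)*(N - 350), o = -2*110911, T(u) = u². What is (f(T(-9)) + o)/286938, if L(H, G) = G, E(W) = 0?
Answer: -112256/143469 ≈ -0.78244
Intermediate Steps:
o = -221822
f(N) = -3500 + 10*N (f(N) = 10*(N - 350) = 10*(-350 + N) = -3500 + 10*N)
(f(T(-9)) + o)/286938 = ((-3500 + 10*(-9)²) - 221822)/286938 = ((-3500 + 10*81) - 221822)*(1/286938) = ((-3500 + 810) - 221822)*(1/286938) = (-2690 - 221822)*(1/286938) = -224512*1/286938 = -112256/143469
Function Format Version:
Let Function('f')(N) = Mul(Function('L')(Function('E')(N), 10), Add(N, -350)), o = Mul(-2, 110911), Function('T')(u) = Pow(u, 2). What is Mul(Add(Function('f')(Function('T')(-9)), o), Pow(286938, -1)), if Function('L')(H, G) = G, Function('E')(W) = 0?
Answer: Rational(-112256, 143469) ≈ -0.78244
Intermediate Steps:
o = -221822
Function('f')(N) = Add(-3500, Mul(10, N)) (Function('f')(N) = Mul(10, Add(N, -350)) = Mul(10, Add(-350, N)) = Add(-3500, Mul(10, N)))
Mul(Add(Function('f')(Function('T')(-9)), o), Pow(286938, -1)) = Mul(Add(Add(-3500, Mul(10, Pow(-9, 2))), -221822), Pow(286938, -1)) = Mul(Add(Add(-3500, Mul(10, 81)), -221822), Rational(1, 286938)) = Mul(Add(Add(-3500, 810), -221822), Rational(1, 286938)) = Mul(Add(-2690, -221822), Rational(1, 286938)) = Mul(-224512, Rational(1, 286938)) = Rational(-112256, 143469)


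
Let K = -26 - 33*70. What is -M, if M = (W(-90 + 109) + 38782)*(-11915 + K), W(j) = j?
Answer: 552953051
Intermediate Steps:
K = -2336 (K = -26 - 2310 = -2336)
M = -552953051 (M = ((-90 + 109) + 38782)*(-11915 - 2336) = (19 + 38782)*(-14251) = 38801*(-14251) = -552953051)
-M = -1*(-552953051) = 552953051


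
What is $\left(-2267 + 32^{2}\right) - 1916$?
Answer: $-3159$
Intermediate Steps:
$\left(-2267 + 32^{2}\right) - 1916 = \left(-2267 + 1024\right) - 1916 = -1243 - 1916 = -3159$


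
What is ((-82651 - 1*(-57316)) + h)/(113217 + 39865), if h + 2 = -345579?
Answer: -185458/76541 ≈ -2.4230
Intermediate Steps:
h = -345581 (h = -2 - 345579 = -345581)
((-82651 - 1*(-57316)) + h)/(113217 + 39865) = ((-82651 - 1*(-57316)) - 345581)/(113217 + 39865) = ((-82651 + 57316) - 345581)/153082 = (-25335 - 345581)*(1/153082) = -370916*1/153082 = -185458/76541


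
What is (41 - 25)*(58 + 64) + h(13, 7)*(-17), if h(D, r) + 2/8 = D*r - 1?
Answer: 1705/4 ≈ 426.25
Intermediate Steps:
h(D, r) = -5/4 + D*r (h(D, r) = -¼ + (D*r - 1) = -¼ + (-1 + D*r) = -5/4 + D*r)
(41 - 25)*(58 + 64) + h(13, 7)*(-17) = (41 - 25)*(58 + 64) + (-5/4 + 13*7)*(-17) = 16*122 + (-5/4 + 91)*(-17) = 1952 + (359/4)*(-17) = 1952 - 6103/4 = 1705/4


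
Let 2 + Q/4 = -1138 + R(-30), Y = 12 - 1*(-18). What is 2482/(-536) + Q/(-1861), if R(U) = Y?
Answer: -1119581/498748 ≈ -2.2448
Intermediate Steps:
Y = 30 (Y = 12 + 18 = 30)
R(U) = 30
Q = -4440 (Q = -8 + 4*(-1138 + 30) = -8 + 4*(-1108) = -8 - 4432 = -4440)
2482/(-536) + Q/(-1861) = 2482/(-536) - 4440/(-1861) = 2482*(-1/536) - 4440*(-1/1861) = -1241/268 + 4440/1861 = -1119581/498748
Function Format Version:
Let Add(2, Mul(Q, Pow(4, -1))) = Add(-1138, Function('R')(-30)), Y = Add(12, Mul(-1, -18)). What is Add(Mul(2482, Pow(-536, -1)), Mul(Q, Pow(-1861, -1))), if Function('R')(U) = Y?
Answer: Rational(-1119581, 498748) ≈ -2.2448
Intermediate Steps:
Y = 30 (Y = Add(12, 18) = 30)
Function('R')(U) = 30
Q = -4440 (Q = Add(-8, Mul(4, Add(-1138, 30))) = Add(-8, Mul(4, -1108)) = Add(-8, -4432) = -4440)
Add(Mul(2482, Pow(-536, -1)), Mul(Q, Pow(-1861, -1))) = Add(Mul(2482, Pow(-536, -1)), Mul(-4440, Pow(-1861, -1))) = Add(Mul(2482, Rational(-1, 536)), Mul(-4440, Rational(-1, 1861))) = Add(Rational(-1241, 268), Rational(4440, 1861)) = Rational(-1119581, 498748)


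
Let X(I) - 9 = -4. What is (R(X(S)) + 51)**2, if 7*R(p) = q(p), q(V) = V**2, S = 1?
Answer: 145924/49 ≈ 2978.0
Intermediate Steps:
X(I) = 5 (X(I) = 9 - 4 = 5)
R(p) = p**2/7
(R(X(S)) + 51)**2 = ((1/7)*5**2 + 51)**2 = ((1/7)*25 + 51)**2 = (25/7 + 51)**2 = (382/7)**2 = 145924/49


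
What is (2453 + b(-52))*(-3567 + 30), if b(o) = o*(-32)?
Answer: -14561829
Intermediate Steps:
b(o) = -32*o
(2453 + b(-52))*(-3567 + 30) = (2453 - 32*(-52))*(-3567 + 30) = (2453 + 1664)*(-3537) = 4117*(-3537) = -14561829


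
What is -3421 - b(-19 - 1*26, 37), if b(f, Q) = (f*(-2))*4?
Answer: -3781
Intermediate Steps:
b(f, Q) = -8*f (b(f, Q) = -2*f*4 = -8*f)
-3421 - b(-19 - 1*26, 37) = -3421 - (-8)*(-19 - 1*26) = -3421 - (-8)*(-19 - 26) = -3421 - (-8)*(-45) = -3421 - 1*360 = -3421 - 360 = -3781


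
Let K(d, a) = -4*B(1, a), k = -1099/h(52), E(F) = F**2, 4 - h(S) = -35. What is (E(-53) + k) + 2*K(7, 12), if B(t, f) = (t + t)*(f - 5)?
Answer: 104084/39 ≈ 2668.8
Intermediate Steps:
h(S) = 39 (h(S) = 4 - 1*(-35) = 4 + 35 = 39)
B(t, f) = 2*t*(-5 + f) (B(t, f) = (2*t)*(-5 + f) = 2*t*(-5 + f))
k = -1099/39 ≈ -28.179
K(d, a) = 40 - 8*a (K(d, a) = -8*(-5 + a) = -4*(-10 + 2*a) = 40 - 8*a)
(E(-53) + k) + 2*K(7, 12) = ((-53)**2 - 1099/39) + 2*(40 - 8*12) = (2809 - 1099/39) + 2*(40 - 96) = 108452/39 + 2*(-56) = 108452/39 - 112 = 104084/39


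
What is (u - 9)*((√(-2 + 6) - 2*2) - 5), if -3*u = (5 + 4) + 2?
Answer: 266/3 ≈ 88.667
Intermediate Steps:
u = -11/3 (u = -((5 + 4) + 2)/3 = -(9 + 2)/3 = -⅓*11 = -11/3 ≈ -3.6667)
(u - 9)*((√(-2 + 6) - 2*2) - 5) = (-11/3 - 9)*((√(-2 + 6) - 2*2) - 5) = -38*((√4 - 4) - 5)/3 = -38*((2 - 4) - 5)/3 = -38*(-2 - 5)/3 = -38/3*(-7) = 266/3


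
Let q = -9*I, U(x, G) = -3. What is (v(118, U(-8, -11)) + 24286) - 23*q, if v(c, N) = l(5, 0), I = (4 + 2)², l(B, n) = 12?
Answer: 31750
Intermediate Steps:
I = 36 (I = 6² = 36)
v(c, N) = 12
q = -324 (q = -9*36 = -324)
(v(118, U(-8, -11)) + 24286) - 23*q = (12 + 24286) - 23*(-324) = 24298 + 7452 = 31750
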